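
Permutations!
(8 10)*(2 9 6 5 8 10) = [0, 1, 9, 3, 4, 8, 5, 7, 2, 6, 10] = (10)(2 9 6 5 8)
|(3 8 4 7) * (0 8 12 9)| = |(0 8 4 7 3 12 9)| = 7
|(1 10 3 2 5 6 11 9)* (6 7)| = |(1 10 3 2 5 7 6 11 9)| = 9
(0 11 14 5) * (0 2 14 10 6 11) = [0, 1, 14, 3, 4, 2, 11, 7, 8, 9, 6, 10, 12, 13, 5] = (2 14 5)(6 11 10)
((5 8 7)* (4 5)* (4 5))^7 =(5 8 7) =[0, 1, 2, 3, 4, 8, 6, 5, 7]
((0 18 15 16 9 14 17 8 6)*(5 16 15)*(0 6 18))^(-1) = (5 18 8 17 14 9 16) = [0, 1, 2, 3, 4, 18, 6, 7, 17, 16, 10, 11, 12, 13, 9, 15, 5, 14, 8]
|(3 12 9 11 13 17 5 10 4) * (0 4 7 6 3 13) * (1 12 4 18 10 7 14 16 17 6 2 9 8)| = 132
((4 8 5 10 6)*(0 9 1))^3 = (4 10 8 6 5) = [0, 1, 2, 3, 10, 4, 5, 7, 6, 9, 8]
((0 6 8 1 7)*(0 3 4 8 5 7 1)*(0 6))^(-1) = (3 7 5 6 8 4) = [0, 1, 2, 7, 3, 6, 8, 5, 4]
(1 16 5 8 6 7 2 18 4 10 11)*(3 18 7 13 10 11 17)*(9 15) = [0, 16, 7, 18, 11, 8, 13, 2, 6, 15, 17, 1, 12, 10, 14, 9, 5, 3, 4] = (1 16 5 8 6 13 10 17 3 18 4 11)(2 7)(9 15)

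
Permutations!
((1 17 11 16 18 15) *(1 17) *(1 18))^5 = (1 16 11 17 15 18) = [0, 16, 2, 3, 4, 5, 6, 7, 8, 9, 10, 17, 12, 13, 14, 18, 11, 15, 1]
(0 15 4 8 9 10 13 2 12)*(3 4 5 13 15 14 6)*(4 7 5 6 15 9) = (0 14 15 6 3 7 5 13 2 12)(4 8)(9 10) = [14, 1, 12, 7, 8, 13, 3, 5, 4, 10, 9, 11, 0, 2, 15, 6]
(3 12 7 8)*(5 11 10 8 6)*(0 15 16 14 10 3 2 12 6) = (0 15 16 14 10 8 2 12 7)(3 6 5 11) = [15, 1, 12, 6, 4, 11, 5, 0, 2, 9, 8, 3, 7, 13, 10, 16, 14]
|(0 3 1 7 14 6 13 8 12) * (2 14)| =10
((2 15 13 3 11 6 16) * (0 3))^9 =(0 3 11 6 16 2 15 13) =[3, 1, 15, 11, 4, 5, 16, 7, 8, 9, 10, 6, 12, 0, 14, 13, 2]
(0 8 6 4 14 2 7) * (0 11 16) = [8, 1, 7, 3, 14, 5, 4, 11, 6, 9, 10, 16, 12, 13, 2, 15, 0] = (0 8 6 4 14 2 7 11 16)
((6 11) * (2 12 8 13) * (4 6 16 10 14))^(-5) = (2 13 8 12)(4 6 11 16 10 14) = [0, 1, 13, 3, 6, 5, 11, 7, 12, 9, 14, 16, 2, 8, 4, 15, 10]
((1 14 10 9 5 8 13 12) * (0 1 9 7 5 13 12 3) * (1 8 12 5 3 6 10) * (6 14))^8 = [6, 12, 2, 1, 4, 7, 9, 14, 10, 0, 13, 11, 3, 8, 5] = (0 6 9)(1 12 3)(5 7 14)(8 10 13)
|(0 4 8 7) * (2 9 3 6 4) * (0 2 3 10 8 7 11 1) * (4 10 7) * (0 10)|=12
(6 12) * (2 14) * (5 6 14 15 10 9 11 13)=(2 15 10 9 11 13 5 6 12 14)=[0, 1, 15, 3, 4, 6, 12, 7, 8, 11, 9, 13, 14, 5, 2, 10]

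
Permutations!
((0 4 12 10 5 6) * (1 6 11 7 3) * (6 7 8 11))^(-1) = (0 6 5 10 12 4)(1 3 7)(8 11) = [6, 3, 2, 7, 0, 10, 5, 1, 11, 9, 12, 8, 4]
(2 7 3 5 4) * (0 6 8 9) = (0 6 8 9)(2 7 3 5 4) = [6, 1, 7, 5, 2, 4, 8, 3, 9, 0]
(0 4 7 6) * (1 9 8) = (0 4 7 6)(1 9 8) = [4, 9, 2, 3, 7, 5, 0, 6, 1, 8]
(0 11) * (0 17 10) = [11, 1, 2, 3, 4, 5, 6, 7, 8, 9, 0, 17, 12, 13, 14, 15, 16, 10] = (0 11 17 10)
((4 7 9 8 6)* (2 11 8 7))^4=(2 4 6 8 11)=[0, 1, 4, 3, 6, 5, 8, 7, 11, 9, 10, 2]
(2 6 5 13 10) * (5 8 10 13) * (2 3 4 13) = [0, 1, 6, 4, 13, 5, 8, 7, 10, 9, 3, 11, 12, 2] = (2 6 8 10 3 4 13)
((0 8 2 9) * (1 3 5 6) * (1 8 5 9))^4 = (0 2)(1 5)(3 6)(8 9) = [2, 5, 0, 6, 4, 1, 3, 7, 9, 8]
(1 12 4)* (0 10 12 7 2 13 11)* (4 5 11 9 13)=[10, 7, 4, 3, 1, 11, 6, 2, 8, 13, 12, 0, 5, 9]=(0 10 12 5 11)(1 7 2 4)(9 13)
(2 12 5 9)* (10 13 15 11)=[0, 1, 12, 3, 4, 9, 6, 7, 8, 2, 13, 10, 5, 15, 14, 11]=(2 12 5 9)(10 13 15 11)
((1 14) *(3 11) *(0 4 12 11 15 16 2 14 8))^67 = (0 4 12 11 3 15 16 2 14 1 8) = [4, 8, 14, 15, 12, 5, 6, 7, 0, 9, 10, 3, 11, 13, 1, 16, 2]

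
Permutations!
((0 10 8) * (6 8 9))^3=(0 6 10 8 9)=[6, 1, 2, 3, 4, 5, 10, 7, 9, 0, 8]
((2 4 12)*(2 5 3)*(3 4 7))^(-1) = (2 3 7)(4 5 12) = [0, 1, 3, 7, 5, 12, 6, 2, 8, 9, 10, 11, 4]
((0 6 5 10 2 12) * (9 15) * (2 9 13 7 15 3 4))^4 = (0 9 12 10 2 5 4 6 3)(7 15 13) = [9, 1, 5, 0, 6, 4, 3, 15, 8, 12, 2, 11, 10, 7, 14, 13]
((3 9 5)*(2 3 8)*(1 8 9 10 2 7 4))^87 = (10)(1 4 7 8)(5 9) = [0, 4, 2, 3, 7, 9, 6, 8, 1, 5, 10]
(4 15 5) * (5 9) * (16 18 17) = (4 15 9 5)(16 18 17) = [0, 1, 2, 3, 15, 4, 6, 7, 8, 5, 10, 11, 12, 13, 14, 9, 18, 16, 17]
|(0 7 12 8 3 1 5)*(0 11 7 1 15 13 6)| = 11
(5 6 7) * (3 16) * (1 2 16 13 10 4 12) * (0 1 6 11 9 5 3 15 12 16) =(0 1 2)(3 13 10 4 16 15 12 6 7)(5 11 9) =[1, 2, 0, 13, 16, 11, 7, 3, 8, 5, 4, 9, 6, 10, 14, 12, 15]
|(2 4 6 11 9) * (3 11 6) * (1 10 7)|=|(1 10 7)(2 4 3 11 9)|=15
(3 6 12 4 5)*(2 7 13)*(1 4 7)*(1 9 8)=(1 4 5 3 6 12 7 13 2 9 8)=[0, 4, 9, 6, 5, 3, 12, 13, 1, 8, 10, 11, 7, 2]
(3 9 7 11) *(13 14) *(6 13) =[0, 1, 2, 9, 4, 5, 13, 11, 8, 7, 10, 3, 12, 14, 6] =(3 9 7 11)(6 13 14)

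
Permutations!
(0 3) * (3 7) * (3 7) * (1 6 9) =(0 3)(1 6 9) =[3, 6, 2, 0, 4, 5, 9, 7, 8, 1]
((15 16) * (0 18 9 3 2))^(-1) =(0 2 3 9 18)(15 16) =[2, 1, 3, 9, 4, 5, 6, 7, 8, 18, 10, 11, 12, 13, 14, 16, 15, 17, 0]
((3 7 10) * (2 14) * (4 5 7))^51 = (2 14)(3 4 5 7 10) = [0, 1, 14, 4, 5, 7, 6, 10, 8, 9, 3, 11, 12, 13, 2]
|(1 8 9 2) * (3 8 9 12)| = |(1 9 2)(3 8 12)| = 3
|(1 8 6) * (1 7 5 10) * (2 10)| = |(1 8 6 7 5 2 10)| = 7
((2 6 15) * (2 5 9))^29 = (2 9 5 15 6) = [0, 1, 9, 3, 4, 15, 2, 7, 8, 5, 10, 11, 12, 13, 14, 6]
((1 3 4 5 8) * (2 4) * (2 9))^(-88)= [0, 2, 8, 4, 1, 3, 6, 7, 9, 5]= (1 2 8 9 5 3 4)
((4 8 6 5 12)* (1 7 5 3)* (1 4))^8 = (12) = [0, 1, 2, 3, 4, 5, 6, 7, 8, 9, 10, 11, 12]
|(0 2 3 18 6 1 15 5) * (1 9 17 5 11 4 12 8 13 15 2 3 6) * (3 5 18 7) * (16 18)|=42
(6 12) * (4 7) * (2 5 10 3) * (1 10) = (1 10 3 2 5)(4 7)(6 12) = [0, 10, 5, 2, 7, 1, 12, 4, 8, 9, 3, 11, 6]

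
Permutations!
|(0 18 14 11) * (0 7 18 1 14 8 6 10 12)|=10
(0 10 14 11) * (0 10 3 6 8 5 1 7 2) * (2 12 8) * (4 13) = (0 3 6 2)(1 7 12 8 5)(4 13)(10 14 11) = [3, 7, 0, 6, 13, 1, 2, 12, 5, 9, 14, 10, 8, 4, 11]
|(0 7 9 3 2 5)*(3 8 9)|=10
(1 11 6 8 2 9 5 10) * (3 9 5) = (1 11 6 8 2 5 10)(3 9) = [0, 11, 5, 9, 4, 10, 8, 7, 2, 3, 1, 6]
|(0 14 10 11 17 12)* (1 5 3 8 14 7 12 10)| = 15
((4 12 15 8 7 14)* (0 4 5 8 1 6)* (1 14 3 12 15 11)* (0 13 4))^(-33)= (1 4 5 3)(6 15 8 12)(7 11 13 14)= [0, 4, 2, 1, 5, 3, 15, 11, 12, 9, 10, 13, 6, 14, 7, 8]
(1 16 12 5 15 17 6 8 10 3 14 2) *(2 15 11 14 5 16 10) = (1 10 3 5 11 14 15 17 6 8 2)(12 16) = [0, 10, 1, 5, 4, 11, 8, 7, 2, 9, 3, 14, 16, 13, 15, 17, 12, 6]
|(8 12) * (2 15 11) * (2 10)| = 4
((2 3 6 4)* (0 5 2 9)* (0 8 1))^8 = (0 1 8 9 4 6 3 2 5) = [1, 8, 5, 2, 6, 0, 3, 7, 9, 4]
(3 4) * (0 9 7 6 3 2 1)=(0 9 7 6 3 4 2 1)=[9, 0, 1, 4, 2, 5, 3, 6, 8, 7]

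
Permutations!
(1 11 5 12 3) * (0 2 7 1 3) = (0 2 7 1 11 5 12) = [2, 11, 7, 3, 4, 12, 6, 1, 8, 9, 10, 5, 0]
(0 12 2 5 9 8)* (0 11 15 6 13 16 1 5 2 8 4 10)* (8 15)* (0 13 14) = (0 12 15 6 14)(1 5 9 4 10 13 16)(8 11) = [12, 5, 2, 3, 10, 9, 14, 7, 11, 4, 13, 8, 15, 16, 0, 6, 1]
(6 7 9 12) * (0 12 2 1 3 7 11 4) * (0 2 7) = (0 12 6 11 4 2 1 3)(7 9) = [12, 3, 1, 0, 2, 5, 11, 9, 8, 7, 10, 4, 6]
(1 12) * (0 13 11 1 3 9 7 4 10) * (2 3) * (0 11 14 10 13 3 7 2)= (0 3 9 2 7 4 13 14 10 11 1 12)= [3, 12, 7, 9, 13, 5, 6, 4, 8, 2, 11, 1, 0, 14, 10]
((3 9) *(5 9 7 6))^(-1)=[0, 1, 2, 9, 4, 6, 7, 3, 8, 5]=(3 9 5 6 7)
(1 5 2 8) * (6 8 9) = (1 5 2 9 6 8) = [0, 5, 9, 3, 4, 2, 8, 7, 1, 6]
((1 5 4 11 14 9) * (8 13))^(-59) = [0, 5, 2, 3, 11, 4, 6, 7, 13, 1, 10, 14, 12, 8, 9] = (1 5 4 11 14 9)(8 13)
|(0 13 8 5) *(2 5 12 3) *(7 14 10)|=21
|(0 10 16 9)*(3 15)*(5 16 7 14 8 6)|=18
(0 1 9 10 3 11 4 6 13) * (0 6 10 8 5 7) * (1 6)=(0 6 13 1 9 8 5 7)(3 11 4 10)=[6, 9, 2, 11, 10, 7, 13, 0, 5, 8, 3, 4, 12, 1]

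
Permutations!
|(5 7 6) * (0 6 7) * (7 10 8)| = 3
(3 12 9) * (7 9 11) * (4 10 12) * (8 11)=[0, 1, 2, 4, 10, 5, 6, 9, 11, 3, 12, 7, 8]=(3 4 10 12 8 11 7 9)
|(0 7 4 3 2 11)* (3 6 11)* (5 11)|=|(0 7 4 6 5 11)(2 3)|=6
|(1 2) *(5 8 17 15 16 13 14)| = 14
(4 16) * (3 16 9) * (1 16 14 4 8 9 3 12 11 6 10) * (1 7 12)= (1 16 8 9)(3 14 4)(6 10 7 12 11)= [0, 16, 2, 14, 3, 5, 10, 12, 9, 1, 7, 6, 11, 13, 4, 15, 8]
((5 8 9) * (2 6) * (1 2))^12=(9)=[0, 1, 2, 3, 4, 5, 6, 7, 8, 9]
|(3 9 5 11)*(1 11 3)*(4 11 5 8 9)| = 10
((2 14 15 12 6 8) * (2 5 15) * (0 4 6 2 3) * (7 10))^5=(0 15)(2 6)(3 5)(4 12)(7 10)(8 14)=[15, 1, 6, 5, 12, 3, 2, 10, 14, 9, 7, 11, 4, 13, 8, 0]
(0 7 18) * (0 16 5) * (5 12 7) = (0 5)(7 18 16 12) = [5, 1, 2, 3, 4, 0, 6, 18, 8, 9, 10, 11, 7, 13, 14, 15, 12, 17, 16]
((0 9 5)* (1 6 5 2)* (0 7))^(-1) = (0 7 5 6 1 2 9) = [7, 2, 9, 3, 4, 6, 1, 5, 8, 0]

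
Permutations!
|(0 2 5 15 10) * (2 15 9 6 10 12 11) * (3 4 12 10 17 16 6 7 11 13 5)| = |(0 15 10)(2 3 4 12 13 5 9 7 11)(6 17 16)| = 9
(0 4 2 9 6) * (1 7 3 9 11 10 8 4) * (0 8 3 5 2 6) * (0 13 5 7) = [1, 0, 11, 9, 6, 2, 8, 7, 4, 13, 3, 10, 12, 5] = (0 1)(2 11 10 3 9 13 5)(4 6 8)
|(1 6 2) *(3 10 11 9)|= |(1 6 2)(3 10 11 9)|= 12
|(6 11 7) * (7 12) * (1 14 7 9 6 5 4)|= 20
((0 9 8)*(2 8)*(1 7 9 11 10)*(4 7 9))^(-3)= (0 9 11 2 10 8 1)(4 7)= [9, 0, 10, 3, 7, 5, 6, 4, 1, 11, 8, 2]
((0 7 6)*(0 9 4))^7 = (0 6 4 7 9) = [6, 1, 2, 3, 7, 5, 4, 9, 8, 0]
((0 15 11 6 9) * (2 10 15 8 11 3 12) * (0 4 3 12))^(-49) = (2 12 15 10) = [0, 1, 12, 3, 4, 5, 6, 7, 8, 9, 2, 11, 15, 13, 14, 10]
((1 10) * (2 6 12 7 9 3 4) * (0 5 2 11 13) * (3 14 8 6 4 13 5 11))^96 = [3, 1, 11, 2, 5, 0, 6, 7, 8, 9, 10, 13, 12, 4, 14] = (14)(0 3 2 11 13 4 5)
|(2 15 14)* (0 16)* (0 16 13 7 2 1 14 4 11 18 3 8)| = |(0 13 7 2 15 4 11 18 3 8)(1 14)| = 10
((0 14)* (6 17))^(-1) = (0 14)(6 17) = [14, 1, 2, 3, 4, 5, 17, 7, 8, 9, 10, 11, 12, 13, 0, 15, 16, 6]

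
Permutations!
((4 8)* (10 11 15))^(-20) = [0, 1, 2, 3, 4, 5, 6, 7, 8, 9, 11, 15, 12, 13, 14, 10] = (10 11 15)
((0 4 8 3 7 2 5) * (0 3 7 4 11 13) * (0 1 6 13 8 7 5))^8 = (1 13 6) = [0, 13, 2, 3, 4, 5, 1, 7, 8, 9, 10, 11, 12, 6]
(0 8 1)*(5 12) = (0 8 1)(5 12) = [8, 0, 2, 3, 4, 12, 6, 7, 1, 9, 10, 11, 5]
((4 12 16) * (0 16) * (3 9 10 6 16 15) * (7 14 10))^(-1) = (0 12 4 16 6 10 14 7 9 3 15) = [12, 1, 2, 15, 16, 5, 10, 9, 8, 3, 14, 11, 4, 13, 7, 0, 6]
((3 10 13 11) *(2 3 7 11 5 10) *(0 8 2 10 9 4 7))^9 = (0 7 9 13 3 8 11 4 5 10 2) = [7, 1, 0, 8, 5, 10, 6, 9, 11, 13, 2, 4, 12, 3]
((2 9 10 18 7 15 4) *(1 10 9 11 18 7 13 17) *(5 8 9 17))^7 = (1 18 10 13 7 5 15 8 4 9 2 17 11) = [0, 18, 17, 3, 9, 15, 6, 5, 4, 2, 13, 1, 12, 7, 14, 8, 16, 11, 10]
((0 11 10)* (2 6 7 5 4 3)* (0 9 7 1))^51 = [3, 4, 7, 9, 10, 11, 5, 0, 8, 1, 6, 2] = (0 3 9 1 4 10 6 5 11 2 7)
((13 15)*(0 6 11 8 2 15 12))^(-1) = (0 12 13 15 2 8 11 6) = [12, 1, 8, 3, 4, 5, 0, 7, 11, 9, 10, 6, 13, 15, 14, 2]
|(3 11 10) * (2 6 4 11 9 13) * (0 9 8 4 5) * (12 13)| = 35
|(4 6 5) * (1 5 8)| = 5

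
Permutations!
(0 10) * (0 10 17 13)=[17, 1, 2, 3, 4, 5, 6, 7, 8, 9, 10, 11, 12, 0, 14, 15, 16, 13]=(0 17 13)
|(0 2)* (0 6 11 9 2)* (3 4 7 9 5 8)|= |(2 6 11 5 8 3 4 7 9)|= 9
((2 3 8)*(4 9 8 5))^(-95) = (2 3 5 4 9 8) = [0, 1, 3, 5, 9, 4, 6, 7, 2, 8]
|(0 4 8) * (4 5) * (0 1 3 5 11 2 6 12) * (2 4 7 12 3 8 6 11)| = |(0 2 11 4 6 3 5 7 12)(1 8)| = 18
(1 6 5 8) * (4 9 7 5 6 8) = (1 8)(4 9 7 5) = [0, 8, 2, 3, 9, 4, 6, 5, 1, 7]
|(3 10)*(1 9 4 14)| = |(1 9 4 14)(3 10)| = 4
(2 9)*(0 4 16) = (0 4 16)(2 9) = [4, 1, 9, 3, 16, 5, 6, 7, 8, 2, 10, 11, 12, 13, 14, 15, 0]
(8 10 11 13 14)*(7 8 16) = (7 8 10 11 13 14 16) = [0, 1, 2, 3, 4, 5, 6, 8, 10, 9, 11, 13, 12, 14, 16, 15, 7]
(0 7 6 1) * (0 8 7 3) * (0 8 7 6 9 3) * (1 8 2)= [0, 7, 1, 2, 4, 5, 8, 9, 6, 3]= (1 7 9 3 2)(6 8)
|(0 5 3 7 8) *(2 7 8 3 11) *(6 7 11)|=6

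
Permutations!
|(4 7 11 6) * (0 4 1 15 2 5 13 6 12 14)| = |(0 4 7 11 12 14)(1 15 2 5 13 6)| = 6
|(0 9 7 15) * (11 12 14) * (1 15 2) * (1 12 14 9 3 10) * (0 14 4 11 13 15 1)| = 12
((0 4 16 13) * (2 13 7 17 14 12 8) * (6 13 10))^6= (0 12)(2 16)(4 8)(6 17)(7 10)(13 14)= [12, 1, 16, 3, 8, 5, 17, 10, 4, 9, 7, 11, 0, 14, 13, 15, 2, 6]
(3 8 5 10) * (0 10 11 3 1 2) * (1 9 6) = (0 10 9 6 1 2)(3 8 5 11) = [10, 2, 0, 8, 4, 11, 1, 7, 5, 6, 9, 3]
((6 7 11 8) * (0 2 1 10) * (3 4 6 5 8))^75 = (11)(0 10 1 2)(5 8) = [10, 2, 0, 3, 4, 8, 6, 7, 5, 9, 1, 11]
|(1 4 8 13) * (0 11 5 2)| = |(0 11 5 2)(1 4 8 13)| = 4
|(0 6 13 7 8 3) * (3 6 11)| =|(0 11 3)(6 13 7 8)| =12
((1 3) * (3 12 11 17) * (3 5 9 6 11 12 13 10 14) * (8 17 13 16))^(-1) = (1 3 14 10 13 11 6 9 5 17 8 16) = [0, 3, 2, 14, 4, 17, 9, 7, 16, 5, 13, 6, 12, 11, 10, 15, 1, 8]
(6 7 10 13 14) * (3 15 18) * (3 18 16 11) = (18)(3 15 16 11)(6 7 10 13 14) = [0, 1, 2, 15, 4, 5, 7, 10, 8, 9, 13, 3, 12, 14, 6, 16, 11, 17, 18]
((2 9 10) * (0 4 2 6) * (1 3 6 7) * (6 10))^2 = [2, 10, 6, 7, 9, 5, 4, 3, 8, 0, 1] = (0 2 6 4 9)(1 10)(3 7)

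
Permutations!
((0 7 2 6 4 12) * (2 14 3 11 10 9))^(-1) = (0 12 4 6 2 9 10 11 3 14 7) = [12, 1, 9, 14, 6, 5, 2, 0, 8, 10, 11, 3, 4, 13, 7]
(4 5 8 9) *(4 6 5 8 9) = (4 8)(5 9 6) = [0, 1, 2, 3, 8, 9, 5, 7, 4, 6]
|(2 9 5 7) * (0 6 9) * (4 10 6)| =|(0 4 10 6 9 5 7 2)| =8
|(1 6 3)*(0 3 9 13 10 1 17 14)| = |(0 3 17 14)(1 6 9 13 10)| = 20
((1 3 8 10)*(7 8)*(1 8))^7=(1 3 7)(8 10)=[0, 3, 2, 7, 4, 5, 6, 1, 10, 9, 8]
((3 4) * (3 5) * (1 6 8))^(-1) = (1 8 6)(3 5 4) = [0, 8, 2, 5, 3, 4, 1, 7, 6]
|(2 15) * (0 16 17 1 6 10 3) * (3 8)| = 8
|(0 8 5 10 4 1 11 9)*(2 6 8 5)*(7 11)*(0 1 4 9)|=|(0 5 10 9 1 7 11)(2 6 8)|=21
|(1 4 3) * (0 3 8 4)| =6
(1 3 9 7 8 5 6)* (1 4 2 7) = (1 3 9)(2 7 8 5 6 4) = [0, 3, 7, 9, 2, 6, 4, 8, 5, 1]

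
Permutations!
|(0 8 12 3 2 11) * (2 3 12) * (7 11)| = 5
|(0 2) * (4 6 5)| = |(0 2)(4 6 5)| = 6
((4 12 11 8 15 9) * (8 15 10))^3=(4 15 12 9 11)(8 10)=[0, 1, 2, 3, 15, 5, 6, 7, 10, 11, 8, 4, 9, 13, 14, 12]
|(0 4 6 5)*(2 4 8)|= 6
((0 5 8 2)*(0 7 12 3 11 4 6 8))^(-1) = (0 5)(2 8 6 4 11 3 12 7) = [5, 1, 8, 12, 11, 0, 4, 2, 6, 9, 10, 3, 7]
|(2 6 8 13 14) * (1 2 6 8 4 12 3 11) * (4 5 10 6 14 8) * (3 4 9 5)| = 8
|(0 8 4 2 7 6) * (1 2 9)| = |(0 8 4 9 1 2 7 6)| = 8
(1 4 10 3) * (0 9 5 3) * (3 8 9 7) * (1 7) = (0 1 4 10)(3 7)(5 8 9) = [1, 4, 2, 7, 10, 8, 6, 3, 9, 5, 0]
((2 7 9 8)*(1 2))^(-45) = [0, 1, 2, 3, 4, 5, 6, 7, 8, 9] = (9)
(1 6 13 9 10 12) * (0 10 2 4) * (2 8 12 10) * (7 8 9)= (0 2 4)(1 6 13 7 8 12)= [2, 6, 4, 3, 0, 5, 13, 8, 12, 9, 10, 11, 1, 7]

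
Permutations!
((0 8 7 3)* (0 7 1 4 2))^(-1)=(0 2 4 1 8)(3 7)=[2, 8, 4, 7, 1, 5, 6, 3, 0]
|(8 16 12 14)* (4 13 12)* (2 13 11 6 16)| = |(2 13 12 14 8)(4 11 6 16)| = 20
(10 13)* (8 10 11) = (8 10 13 11) = [0, 1, 2, 3, 4, 5, 6, 7, 10, 9, 13, 8, 12, 11]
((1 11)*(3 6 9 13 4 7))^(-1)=(1 11)(3 7 4 13 9 6)=[0, 11, 2, 7, 13, 5, 3, 4, 8, 6, 10, 1, 12, 9]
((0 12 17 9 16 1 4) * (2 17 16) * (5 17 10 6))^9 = [4, 16, 5, 3, 1, 2, 9, 7, 8, 6, 17, 11, 0, 13, 14, 15, 12, 10] = (0 4 1 16 12)(2 5)(6 9)(10 17)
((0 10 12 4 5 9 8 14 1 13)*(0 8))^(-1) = (0 9 5 4 12 10)(1 14 8 13) = [9, 14, 2, 3, 12, 4, 6, 7, 13, 5, 0, 11, 10, 1, 8]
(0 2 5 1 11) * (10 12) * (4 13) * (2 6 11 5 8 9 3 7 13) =[6, 5, 8, 7, 2, 1, 11, 13, 9, 3, 12, 0, 10, 4] =(0 6 11)(1 5)(2 8 9 3 7 13 4)(10 12)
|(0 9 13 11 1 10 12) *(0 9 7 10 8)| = |(0 7 10 12 9 13 11 1 8)| = 9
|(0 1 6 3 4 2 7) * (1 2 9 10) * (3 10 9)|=|(0 2 7)(1 6 10)(3 4)|=6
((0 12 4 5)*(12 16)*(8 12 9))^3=(0 8 5 9 4 16 12)=[8, 1, 2, 3, 16, 9, 6, 7, 5, 4, 10, 11, 0, 13, 14, 15, 12]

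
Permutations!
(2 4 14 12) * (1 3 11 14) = (1 3 11 14 12 2 4) = [0, 3, 4, 11, 1, 5, 6, 7, 8, 9, 10, 14, 2, 13, 12]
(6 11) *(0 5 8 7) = (0 5 8 7)(6 11) = [5, 1, 2, 3, 4, 8, 11, 0, 7, 9, 10, 6]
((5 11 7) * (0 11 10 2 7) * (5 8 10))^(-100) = (11) = [0, 1, 2, 3, 4, 5, 6, 7, 8, 9, 10, 11]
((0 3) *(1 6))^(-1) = (0 3)(1 6) = [3, 6, 2, 0, 4, 5, 1]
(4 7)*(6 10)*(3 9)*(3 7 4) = (3 9 7)(6 10) = [0, 1, 2, 9, 4, 5, 10, 3, 8, 7, 6]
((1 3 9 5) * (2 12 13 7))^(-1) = [0, 5, 7, 1, 4, 9, 6, 13, 8, 3, 10, 11, 2, 12] = (1 5 9 3)(2 7 13 12)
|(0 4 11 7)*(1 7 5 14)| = |(0 4 11 5 14 1 7)| = 7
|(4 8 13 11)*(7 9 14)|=|(4 8 13 11)(7 9 14)|=12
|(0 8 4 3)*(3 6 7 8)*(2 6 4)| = |(0 3)(2 6 7 8)| = 4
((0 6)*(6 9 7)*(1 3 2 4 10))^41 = (0 9 7 6)(1 3 2 4 10) = [9, 3, 4, 2, 10, 5, 0, 6, 8, 7, 1]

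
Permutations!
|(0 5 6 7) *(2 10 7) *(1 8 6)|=8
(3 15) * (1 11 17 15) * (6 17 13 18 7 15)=[0, 11, 2, 1, 4, 5, 17, 15, 8, 9, 10, 13, 12, 18, 14, 3, 16, 6, 7]=(1 11 13 18 7 15 3)(6 17)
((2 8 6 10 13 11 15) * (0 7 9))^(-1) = (0 9 7)(2 15 11 13 10 6 8) = [9, 1, 15, 3, 4, 5, 8, 0, 2, 7, 6, 13, 12, 10, 14, 11]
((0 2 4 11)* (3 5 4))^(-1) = (0 11 4 5 3 2) = [11, 1, 0, 2, 5, 3, 6, 7, 8, 9, 10, 4]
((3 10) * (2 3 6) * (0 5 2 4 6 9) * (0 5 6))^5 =[4, 1, 2, 3, 6, 5, 0, 7, 8, 9, 10] =(10)(0 4 6)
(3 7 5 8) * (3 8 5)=(8)(3 7)=[0, 1, 2, 7, 4, 5, 6, 3, 8]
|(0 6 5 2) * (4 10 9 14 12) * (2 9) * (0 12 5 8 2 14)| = |(0 6 8 2 12 4 10 14 5 9)| = 10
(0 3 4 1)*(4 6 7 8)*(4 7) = (0 3 6 4 1)(7 8) = [3, 0, 2, 6, 1, 5, 4, 8, 7]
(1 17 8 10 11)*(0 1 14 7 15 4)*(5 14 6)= (0 1 17 8 10 11 6 5 14 7 15 4)= [1, 17, 2, 3, 0, 14, 5, 15, 10, 9, 11, 6, 12, 13, 7, 4, 16, 8]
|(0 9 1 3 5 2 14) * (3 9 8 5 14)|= 6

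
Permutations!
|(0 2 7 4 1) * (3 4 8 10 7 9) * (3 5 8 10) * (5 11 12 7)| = 12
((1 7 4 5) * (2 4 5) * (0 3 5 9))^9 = (0 1)(2 4)(3 7)(5 9) = [1, 0, 4, 7, 2, 9, 6, 3, 8, 5]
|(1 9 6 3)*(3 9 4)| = |(1 4 3)(6 9)| = 6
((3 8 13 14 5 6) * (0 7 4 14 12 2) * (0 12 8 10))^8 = (14) = [0, 1, 2, 3, 4, 5, 6, 7, 8, 9, 10, 11, 12, 13, 14]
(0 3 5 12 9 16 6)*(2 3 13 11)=(0 13 11 2 3 5 12 9 16 6)=[13, 1, 3, 5, 4, 12, 0, 7, 8, 16, 10, 2, 9, 11, 14, 15, 6]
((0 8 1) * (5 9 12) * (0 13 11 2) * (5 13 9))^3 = (0 9 11 8 12 2 1 13) = [9, 13, 1, 3, 4, 5, 6, 7, 12, 11, 10, 8, 2, 0]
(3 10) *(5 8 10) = (3 5 8 10) = [0, 1, 2, 5, 4, 8, 6, 7, 10, 9, 3]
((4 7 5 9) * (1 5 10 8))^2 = (1 9 7 8 5 4 10) = [0, 9, 2, 3, 10, 4, 6, 8, 5, 7, 1]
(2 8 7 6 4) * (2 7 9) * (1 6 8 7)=(1 6 4)(2 7 8 9)=[0, 6, 7, 3, 1, 5, 4, 8, 9, 2]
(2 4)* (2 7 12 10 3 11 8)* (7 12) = (2 4 12 10 3 11 8) = [0, 1, 4, 11, 12, 5, 6, 7, 2, 9, 3, 8, 10]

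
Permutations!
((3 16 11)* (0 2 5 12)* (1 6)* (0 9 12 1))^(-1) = (0 6 1 5 2)(3 11 16)(9 12) = [6, 5, 0, 11, 4, 2, 1, 7, 8, 12, 10, 16, 9, 13, 14, 15, 3]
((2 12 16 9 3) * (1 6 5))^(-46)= (1 5 6)(2 3 9 16 12)= [0, 5, 3, 9, 4, 6, 1, 7, 8, 16, 10, 11, 2, 13, 14, 15, 12]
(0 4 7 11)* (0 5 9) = (0 4 7 11 5 9) = [4, 1, 2, 3, 7, 9, 6, 11, 8, 0, 10, 5]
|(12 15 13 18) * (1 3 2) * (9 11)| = |(1 3 2)(9 11)(12 15 13 18)| = 12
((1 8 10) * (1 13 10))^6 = (13) = [0, 1, 2, 3, 4, 5, 6, 7, 8, 9, 10, 11, 12, 13]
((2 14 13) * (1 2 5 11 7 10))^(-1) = (1 10 7 11 5 13 14 2) = [0, 10, 1, 3, 4, 13, 6, 11, 8, 9, 7, 5, 12, 14, 2]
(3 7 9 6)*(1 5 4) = (1 5 4)(3 7 9 6) = [0, 5, 2, 7, 1, 4, 3, 9, 8, 6]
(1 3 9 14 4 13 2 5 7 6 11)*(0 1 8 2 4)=(0 1 3 9 14)(2 5 7 6 11 8)(4 13)=[1, 3, 5, 9, 13, 7, 11, 6, 2, 14, 10, 8, 12, 4, 0]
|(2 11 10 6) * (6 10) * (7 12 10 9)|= |(2 11 6)(7 12 10 9)|= 12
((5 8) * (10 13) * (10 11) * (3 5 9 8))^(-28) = (10 11 13) = [0, 1, 2, 3, 4, 5, 6, 7, 8, 9, 11, 13, 12, 10]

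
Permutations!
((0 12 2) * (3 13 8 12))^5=[2, 1, 12, 0, 4, 5, 6, 7, 13, 9, 10, 11, 8, 3]=(0 2 12 8 13 3)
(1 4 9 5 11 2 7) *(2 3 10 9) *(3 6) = (1 4 2 7)(3 10 9 5 11 6) = [0, 4, 7, 10, 2, 11, 3, 1, 8, 5, 9, 6]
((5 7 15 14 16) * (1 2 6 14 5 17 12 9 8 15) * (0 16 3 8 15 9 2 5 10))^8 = [8, 7, 0, 12, 4, 1, 16, 5, 2, 6, 3, 11, 10, 13, 17, 14, 9, 15] = (0 8 2)(1 7 5)(3 12 10)(6 16 9)(14 17 15)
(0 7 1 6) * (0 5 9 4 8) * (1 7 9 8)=(0 9 4 1 6 5 8)=[9, 6, 2, 3, 1, 8, 5, 7, 0, 4]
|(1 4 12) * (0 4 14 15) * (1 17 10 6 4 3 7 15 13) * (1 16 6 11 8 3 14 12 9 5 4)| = 42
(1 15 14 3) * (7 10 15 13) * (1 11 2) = (1 13 7 10 15 14 3 11 2) = [0, 13, 1, 11, 4, 5, 6, 10, 8, 9, 15, 2, 12, 7, 3, 14]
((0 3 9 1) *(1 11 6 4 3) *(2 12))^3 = (0 1)(2 12)(3 6 9 4 11) = [1, 0, 12, 6, 11, 5, 9, 7, 8, 4, 10, 3, 2]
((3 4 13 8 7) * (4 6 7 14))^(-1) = (3 7 6)(4 14 8 13) = [0, 1, 2, 7, 14, 5, 3, 6, 13, 9, 10, 11, 12, 4, 8]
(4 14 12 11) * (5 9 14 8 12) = (4 8 12 11)(5 9 14) = [0, 1, 2, 3, 8, 9, 6, 7, 12, 14, 10, 4, 11, 13, 5]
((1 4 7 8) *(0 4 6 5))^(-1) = [5, 8, 2, 3, 0, 6, 1, 4, 7] = (0 5 6 1 8 7 4)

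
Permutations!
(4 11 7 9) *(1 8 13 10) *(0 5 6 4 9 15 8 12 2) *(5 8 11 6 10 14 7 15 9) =(0 8 13 14 7 9 5 10 1 12 2)(4 6)(11 15) =[8, 12, 0, 3, 6, 10, 4, 9, 13, 5, 1, 15, 2, 14, 7, 11]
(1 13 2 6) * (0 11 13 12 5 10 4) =(0 11 13 2 6 1 12 5 10 4) =[11, 12, 6, 3, 0, 10, 1, 7, 8, 9, 4, 13, 5, 2]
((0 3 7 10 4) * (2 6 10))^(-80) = (0 6 3 10 7 4 2) = [6, 1, 0, 10, 2, 5, 3, 4, 8, 9, 7]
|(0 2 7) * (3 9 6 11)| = 12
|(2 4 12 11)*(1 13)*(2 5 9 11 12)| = |(1 13)(2 4)(5 9 11)| = 6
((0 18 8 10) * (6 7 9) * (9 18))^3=(0 7 10 6 8 9 18)=[7, 1, 2, 3, 4, 5, 8, 10, 9, 18, 6, 11, 12, 13, 14, 15, 16, 17, 0]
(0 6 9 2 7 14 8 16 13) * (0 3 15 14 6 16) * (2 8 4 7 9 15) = (0 16 13 3 2 9 8)(4 7 6 15 14) = [16, 1, 9, 2, 7, 5, 15, 6, 0, 8, 10, 11, 12, 3, 4, 14, 13]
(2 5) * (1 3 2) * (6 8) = [0, 3, 5, 2, 4, 1, 8, 7, 6] = (1 3 2 5)(6 8)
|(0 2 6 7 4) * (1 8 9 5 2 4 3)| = |(0 4)(1 8 9 5 2 6 7 3)| = 8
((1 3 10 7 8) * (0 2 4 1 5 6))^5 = (0 10)(1 5)(2 7)(3 6)(4 8) = [10, 5, 7, 6, 8, 1, 3, 2, 4, 9, 0]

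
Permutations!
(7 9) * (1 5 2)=(1 5 2)(7 9)=[0, 5, 1, 3, 4, 2, 6, 9, 8, 7]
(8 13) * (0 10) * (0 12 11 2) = [10, 1, 0, 3, 4, 5, 6, 7, 13, 9, 12, 2, 11, 8] = (0 10 12 11 2)(8 13)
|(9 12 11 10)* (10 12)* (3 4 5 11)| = |(3 4 5 11 12)(9 10)| = 10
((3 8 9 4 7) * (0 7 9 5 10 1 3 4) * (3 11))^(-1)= [9, 10, 2, 11, 7, 8, 6, 0, 3, 4, 5, 1]= (0 9 4 7)(1 10 5 8 3 11)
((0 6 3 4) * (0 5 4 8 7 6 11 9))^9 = (11)(3 8 7 6)(4 5) = [0, 1, 2, 8, 5, 4, 3, 6, 7, 9, 10, 11]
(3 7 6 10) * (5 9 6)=(3 7 5 9 6 10)=[0, 1, 2, 7, 4, 9, 10, 5, 8, 6, 3]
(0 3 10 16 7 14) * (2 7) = (0 3 10 16 2 7 14) = [3, 1, 7, 10, 4, 5, 6, 14, 8, 9, 16, 11, 12, 13, 0, 15, 2]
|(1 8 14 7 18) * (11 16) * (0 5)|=|(0 5)(1 8 14 7 18)(11 16)|=10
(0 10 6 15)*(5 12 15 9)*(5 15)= (0 10 6 9 15)(5 12)= [10, 1, 2, 3, 4, 12, 9, 7, 8, 15, 6, 11, 5, 13, 14, 0]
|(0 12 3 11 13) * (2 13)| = 6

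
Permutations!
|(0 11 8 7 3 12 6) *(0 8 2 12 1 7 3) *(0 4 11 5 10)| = 9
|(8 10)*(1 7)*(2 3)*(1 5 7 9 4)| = |(1 9 4)(2 3)(5 7)(8 10)| = 6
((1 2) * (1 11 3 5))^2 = [0, 11, 3, 1, 4, 2, 6, 7, 8, 9, 10, 5] = (1 11 5 2 3)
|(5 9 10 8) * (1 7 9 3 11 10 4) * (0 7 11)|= |(0 7 9 4 1 11 10 8 5 3)|= 10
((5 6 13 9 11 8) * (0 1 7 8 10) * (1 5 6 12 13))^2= (0 12 9 10 5 13 11)(1 8)(6 7)= [12, 8, 2, 3, 4, 13, 7, 6, 1, 10, 5, 0, 9, 11]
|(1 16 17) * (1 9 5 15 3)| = |(1 16 17 9 5 15 3)| = 7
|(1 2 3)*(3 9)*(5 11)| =|(1 2 9 3)(5 11)| =4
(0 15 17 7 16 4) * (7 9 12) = (0 15 17 9 12 7 16 4) = [15, 1, 2, 3, 0, 5, 6, 16, 8, 12, 10, 11, 7, 13, 14, 17, 4, 9]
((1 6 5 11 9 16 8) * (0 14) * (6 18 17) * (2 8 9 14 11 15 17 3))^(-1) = [14, 8, 3, 18, 4, 6, 17, 7, 2, 16, 10, 0, 12, 13, 11, 5, 9, 15, 1] = (0 14 11)(1 8 2 3 18)(5 6 17 15)(9 16)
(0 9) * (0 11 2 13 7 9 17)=(0 17)(2 13 7 9 11)=[17, 1, 13, 3, 4, 5, 6, 9, 8, 11, 10, 2, 12, 7, 14, 15, 16, 0]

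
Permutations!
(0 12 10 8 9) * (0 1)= [12, 0, 2, 3, 4, 5, 6, 7, 9, 1, 8, 11, 10]= (0 12 10 8 9 1)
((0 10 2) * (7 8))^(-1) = [2, 1, 10, 3, 4, 5, 6, 8, 7, 9, 0] = (0 2 10)(7 8)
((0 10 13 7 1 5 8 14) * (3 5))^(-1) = (0 14 8 5 3 1 7 13 10) = [14, 7, 2, 1, 4, 3, 6, 13, 5, 9, 0, 11, 12, 10, 8]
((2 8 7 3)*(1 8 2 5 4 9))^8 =[0, 8, 2, 5, 9, 4, 6, 3, 7, 1] =(1 8 7 3 5 4 9)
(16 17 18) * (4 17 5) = [0, 1, 2, 3, 17, 4, 6, 7, 8, 9, 10, 11, 12, 13, 14, 15, 5, 18, 16] = (4 17 18 16 5)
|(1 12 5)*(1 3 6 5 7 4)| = 12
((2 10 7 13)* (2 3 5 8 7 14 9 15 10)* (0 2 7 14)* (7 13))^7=(0 9 5 2 15 8 13 10 14 3)=[9, 1, 15, 0, 4, 2, 6, 7, 13, 5, 14, 11, 12, 10, 3, 8]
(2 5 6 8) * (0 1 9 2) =(0 1 9 2 5 6 8) =[1, 9, 5, 3, 4, 6, 8, 7, 0, 2]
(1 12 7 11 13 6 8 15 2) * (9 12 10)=(1 10 9 12 7 11 13 6 8 15 2)=[0, 10, 1, 3, 4, 5, 8, 11, 15, 12, 9, 13, 7, 6, 14, 2]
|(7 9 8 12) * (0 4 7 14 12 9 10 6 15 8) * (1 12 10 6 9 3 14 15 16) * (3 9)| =30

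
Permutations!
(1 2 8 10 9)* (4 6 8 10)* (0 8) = (0 8 4 6)(1 2 10 9) = [8, 2, 10, 3, 6, 5, 0, 7, 4, 1, 9]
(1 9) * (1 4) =(1 9 4) =[0, 9, 2, 3, 1, 5, 6, 7, 8, 4]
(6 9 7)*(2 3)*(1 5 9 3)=(1 5 9 7 6 3 2)=[0, 5, 1, 2, 4, 9, 3, 6, 8, 7]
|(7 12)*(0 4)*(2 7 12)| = 2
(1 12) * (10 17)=(1 12)(10 17)=[0, 12, 2, 3, 4, 5, 6, 7, 8, 9, 17, 11, 1, 13, 14, 15, 16, 10]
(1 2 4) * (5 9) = (1 2 4)(5 9) = [0, 2, 4, 3, 1, 9, 6, 7, 8, 5]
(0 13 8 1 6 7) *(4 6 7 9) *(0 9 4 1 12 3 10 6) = (0 13 8 12 3 10 6 4)(1 7 9) = [13, 7, 2, 10, 0, 5, 4, 9, 12, 1, 6, 11, 3, 8]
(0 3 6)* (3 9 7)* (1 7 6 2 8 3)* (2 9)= (0 2 8 3 9 6)(1 7)= [2, 7, 8, 9, 4, 5, 0, 1, 3, 6]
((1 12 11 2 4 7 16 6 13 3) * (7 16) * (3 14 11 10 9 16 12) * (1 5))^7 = (1 3 5)(2 13 9 4 14 16 12 11 6 10) = [0, 3, 13, 5, 14, 1, 10, 7, 8, 4, 2, 6, 11, 9, 16, 15, 12]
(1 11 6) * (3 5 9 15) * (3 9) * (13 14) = (1 11 6)(3 5)(9 15)(13 14) = [0, 11, 2, 5, 4, 3, 1, 7, 8, 15, 10, 6, 12, 14, 13, 9]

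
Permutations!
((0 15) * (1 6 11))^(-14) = (15)(1 6 11) = [0, 6, 2, 3, 4, 5, 11, 7, 8, 9, 10, 1, 12, 13, 14, 15]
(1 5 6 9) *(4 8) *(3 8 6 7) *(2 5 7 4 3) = (1 7 2 5 4 6 9)(3 8) = [0, 7, 5, 8, 6, 4, 9, 2, 3, 1]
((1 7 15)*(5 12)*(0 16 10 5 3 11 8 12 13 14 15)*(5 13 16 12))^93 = (0 3 8 16 13 15 7 12 11 5 10 14 1) = [3, 0, 2, 8, 4, 10, 6, 12, 16, 9, 14, 5, 11, 15, 1, 7, 13]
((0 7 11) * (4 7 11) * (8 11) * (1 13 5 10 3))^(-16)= (0 11 8)(1 3 10 5 13)= [11, 3, 2, 10, 4, 13, 6, 7, 0, 9, 5, 8, 12, 1]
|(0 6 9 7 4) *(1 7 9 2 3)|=|(9)(0 6 2 3 1 7 4)|=7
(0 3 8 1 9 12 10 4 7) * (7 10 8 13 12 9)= (0 3 13 12 8 1 7)(4 10)= [3, 7, 2, 13, 10, 5, 6, 0, 1, 9, 4, 11, 8, 12]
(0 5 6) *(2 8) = (0 5 6)(2 8) = [5, 1, 8, 3, 4, 6, 0, 7, 2]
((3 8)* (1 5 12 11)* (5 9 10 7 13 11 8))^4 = [0, 13, 2, 3, 4, 5, 6, 9, 8, 11, 1, 7, 12, 10] = (1 13 10)(7 9 11)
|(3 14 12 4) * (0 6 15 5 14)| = |(0 6 15 5 14 12 4 3)| = 8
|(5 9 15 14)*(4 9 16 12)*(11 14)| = 8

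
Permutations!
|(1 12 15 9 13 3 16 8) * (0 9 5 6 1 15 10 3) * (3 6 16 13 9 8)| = |(0 8 15 5 16 3 13)(1 12 10 6)| = 28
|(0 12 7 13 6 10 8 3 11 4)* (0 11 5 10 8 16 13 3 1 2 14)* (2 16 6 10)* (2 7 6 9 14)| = 30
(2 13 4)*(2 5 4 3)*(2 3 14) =[0, 1, 13, 3, 5, 4, 6, 7, 8, 9, 10, 11, 12, 14, 2] =(2 13 14)(4 5)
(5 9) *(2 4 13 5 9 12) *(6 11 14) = [0, 1, 4, 3, 13, 12, 11, 7, 8, 9, 10, 14, 2, 5, 6] = (2 4 13 5 12)(6 11 14)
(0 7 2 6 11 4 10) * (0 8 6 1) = (0 7 2 1)(4 10 8 6 11) = [7, 0, 1, 3, 10, 5, 11, 2, 6, 9, 8, 4]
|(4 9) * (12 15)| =2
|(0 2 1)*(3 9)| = |(0 2 1)(3 9)| = 6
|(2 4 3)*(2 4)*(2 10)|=|(2 10)(3 4)|=2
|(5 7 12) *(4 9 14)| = |(4 9 14)(5 7 12)| = 3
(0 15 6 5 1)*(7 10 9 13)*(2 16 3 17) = (0 15 6 5 1)(2 16 3 17)(7 10 9 13) = [15, 0, 16, 17, 4, 1, 5, 10, 8, 13, 9, 11, 12, 7, 14, 6, 3, 2]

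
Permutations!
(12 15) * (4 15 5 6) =(4 15 12 5 6) =[0, 1, 2, 3, 15, 6, 4, 7, 8, 9, 10, 11, 5, 13, 14, 12]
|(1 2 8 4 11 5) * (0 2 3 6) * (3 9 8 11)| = 10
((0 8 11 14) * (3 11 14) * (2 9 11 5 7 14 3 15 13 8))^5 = (0 13 14 15 7 11 5 9 3 2 8) = [13, 1, 8, 2, 4, 9, 6, 11, 0, 3, 10, 5, 12, 14, 15, 7]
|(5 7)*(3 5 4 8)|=5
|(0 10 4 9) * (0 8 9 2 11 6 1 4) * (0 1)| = 14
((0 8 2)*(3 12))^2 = (12)(0 2 8) = [2, 1, 8, 3, 4, 5, 6, 7, 0, 9, 10, 11, 12]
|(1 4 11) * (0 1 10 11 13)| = 4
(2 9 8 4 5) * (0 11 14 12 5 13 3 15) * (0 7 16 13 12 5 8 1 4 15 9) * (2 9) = [11, 4, 0, 2, 12, 9, 6, 16, 15, 1, 10, 14, 8, 3, 5, 7, 13] = (0 11 14 5 9 1 4 12 8 15 7 16 13 3 2)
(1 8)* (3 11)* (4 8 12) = (1 12 4 8)(3 11) = [0, 12, 2, 11, 8, 5, 6, 7, 1, 9, 10, 3, 4]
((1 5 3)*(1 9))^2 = (1 3)(5 9) = [0, 3, 2, 1, 4, 9, 6, 7, 8, 5]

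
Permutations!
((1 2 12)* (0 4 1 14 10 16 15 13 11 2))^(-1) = (0 1 4)(2 11 13 15 16 10 14 12) = [1, 4, 11, 3, 0, 5, 6, 7, 8, 9, 14, 13, 2, 15, 12, 16, 10]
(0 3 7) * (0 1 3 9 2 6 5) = (0 9 2 6 5)(1 3 7) = [9, 3, 6, 7, 4, 0, 5, 1, 8, 2]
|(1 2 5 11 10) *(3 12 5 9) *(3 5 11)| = |(1 2 9 5 3 12 11 10)| = 8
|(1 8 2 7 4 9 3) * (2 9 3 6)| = 8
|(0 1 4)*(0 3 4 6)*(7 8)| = |(0 1 6)(3 4)(7 8)| = 6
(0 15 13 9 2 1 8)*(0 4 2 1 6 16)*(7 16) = (0 15 13 9 1 8 4 2 6 7 16) = [15, 8, 6, 3, 2, 5, 7, 16, 4, 1, 10, 11, 12, 9, 14, 13, 0]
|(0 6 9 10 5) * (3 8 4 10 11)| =9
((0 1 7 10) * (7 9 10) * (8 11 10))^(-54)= (11)= [0, 1, 2, 3, 4, 5, 6, 7, 8, 9, 10, 11]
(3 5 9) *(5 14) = (3 14 5 9) = [0, 1, 2, 14, 4, 9, 6, 7, 8, 3, 10, 11, 12, 13, 5]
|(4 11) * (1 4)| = |(1 4 11)| = 3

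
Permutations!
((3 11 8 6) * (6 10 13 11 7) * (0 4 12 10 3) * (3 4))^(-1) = [6, 1, 2, 0, 8, 5, 7, 3, 11, 9, 12, 13, 4, 10] = (0 6 7 3)(4 8 11 13 10 12)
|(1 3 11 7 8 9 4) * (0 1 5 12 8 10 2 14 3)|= 30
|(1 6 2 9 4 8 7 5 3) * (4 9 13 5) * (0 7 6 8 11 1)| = 11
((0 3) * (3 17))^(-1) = (0 3 17) = [3, 1, 2, 17, 4, 5, 6, 7, 8, 9, 10, 11, 12, 13, 14, 15, 16, 0]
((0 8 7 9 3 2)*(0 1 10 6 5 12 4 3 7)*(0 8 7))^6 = (1 3 12 6)(2 4 5 10) = [0, 3, 4, 12, 5, 10, 1, 7, 8, 9, 2, 11, 6]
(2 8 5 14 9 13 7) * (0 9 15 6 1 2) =[9, 2, 8, 3, 4, 14, 1, 0, 5, 13, 10, 11, 12, 7, 15, 6] =(0 9 13 7)(1 2 8 5 14 15 6)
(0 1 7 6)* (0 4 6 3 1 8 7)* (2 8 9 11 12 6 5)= (0 9 11 12 6 4 5 2 8 7 3 1)= [9, 0, 8, 1, 5, 2, 4, 3, 7, 11, 10, 12, 6]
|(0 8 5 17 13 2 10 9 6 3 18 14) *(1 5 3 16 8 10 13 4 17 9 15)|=|(0 10 15 1 5 9 6 16 8 3 18 14)(2 13)(4 17)|=12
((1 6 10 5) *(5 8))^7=(1 10 5 6 8)=[0, 10, 2, 3, 4, 6, 8, 7, 1, 9, 5]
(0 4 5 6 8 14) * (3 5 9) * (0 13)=(0 4 9 3 5 6 8 14 13)=[4, 1, 2, 5, 9, 6, 8, 7, 14, 3, 10, 11, 12, 0, 13]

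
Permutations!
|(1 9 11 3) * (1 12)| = 5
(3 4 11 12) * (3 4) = (4 11 12) = [0, 1, 2, 3, 11, 5, 6, 7, 8, 9, 10, 12, 4]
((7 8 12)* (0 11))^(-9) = (12)(0 11) = [11, 1, 2, 3, 4, 5, 6, 7, 8, 9, 10, 0, 12]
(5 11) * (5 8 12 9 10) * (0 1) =(0 1)(5 11 8 12 9 10) =[1, 0, 2, 3, 4, 11, 6, 7, 12, 10, 5, 8, 9]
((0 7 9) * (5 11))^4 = (11)(0 7 9) = [7, 1, 2, 3, 4, 5, 6, 9, 8, 0, 10, 11]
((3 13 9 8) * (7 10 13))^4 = [0, 1, 2, 9, 4, 5, 6, 8, 13, 10, 3, 11, 12, 7] = (3 9 10)(7 8 13)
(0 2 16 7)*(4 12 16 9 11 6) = (0 2 9 11 6 4 12 16 7) = [2, 1, 9, 3, 12, 5, 4, 0, 8, 11, 10, 6, 16, 13, 14, 15, 7]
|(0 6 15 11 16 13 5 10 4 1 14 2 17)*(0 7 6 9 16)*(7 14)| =12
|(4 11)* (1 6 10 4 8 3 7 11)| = 4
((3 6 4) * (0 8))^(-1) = [8, 1, 2, 4, 6, 5, 3, 7, 0] = (0 8)(3 4 6)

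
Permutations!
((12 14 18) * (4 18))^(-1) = [0, 1, 2, 3, 14, 5, 6, 7, 8, 9, 10, 11, 18, 13, 12, 15, 16, 17, 4] = (4 14 12 18)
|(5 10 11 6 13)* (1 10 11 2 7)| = 4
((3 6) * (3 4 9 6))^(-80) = (4 9 6) = [0, 1, 2, 3, 9, 5, 4, 7, 8, 6]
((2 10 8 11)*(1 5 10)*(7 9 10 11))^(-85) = (1 2 11 5)(7 8 10 9) = [0, 2, 11, 3, 4, 1, 6, 8, 10, 7, 9, 5]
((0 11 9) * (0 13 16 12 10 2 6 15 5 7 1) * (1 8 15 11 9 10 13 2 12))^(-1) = [1, 16, 9, 3, 4, 15, 2, 5, 7, 0, 11, 6, 10, 12, 14, 8, 13] = (0 1 16 13 12 10 11 6 2 9)(5 15 8 7)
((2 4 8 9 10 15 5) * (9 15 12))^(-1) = [0, 1, 5, 3, 2, 15, 6, 7, 4, 12, 9, 11, 10, 13, 14, 8] = (2 5 15 8 4)(9 12 10)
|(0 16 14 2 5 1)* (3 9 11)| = 6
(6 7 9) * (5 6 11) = (5 6 7 9 11) = [0, 1, 2, 3, 4, 6, 7, 9, 8, 11, 10, 5]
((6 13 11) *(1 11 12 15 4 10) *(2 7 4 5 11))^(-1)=(1 10 4 7 2)(5 15 12 13 6 11)=[0, 10, 1, 3, 7, 15, 11, 2, 8, 9, 4, 5, 13, 6, 14, 12]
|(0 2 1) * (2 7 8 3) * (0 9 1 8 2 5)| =6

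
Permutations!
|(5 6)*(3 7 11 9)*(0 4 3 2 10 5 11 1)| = 30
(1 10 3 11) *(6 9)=(1 10 3 11)(6 9)=[0, 10, 2, 11, 4, 5, 9, 7, 8, 6, 3, 1]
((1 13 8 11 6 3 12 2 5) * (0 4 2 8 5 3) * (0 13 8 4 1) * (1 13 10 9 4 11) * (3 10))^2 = (0 5 13)(2 9)(3 11)(4 10)(6 12) = [5, 1, 9, 11, 10, 13, 12, 7, 8, 2, 4, 3, 6, 0]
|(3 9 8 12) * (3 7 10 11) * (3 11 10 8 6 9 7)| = 4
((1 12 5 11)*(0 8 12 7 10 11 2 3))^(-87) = [5, 7, 8, 12, 4, 0, 6, 10, 2, 9, 11, 1, 3] = (0 5)(1 7 10 11)(2 8)(3 12)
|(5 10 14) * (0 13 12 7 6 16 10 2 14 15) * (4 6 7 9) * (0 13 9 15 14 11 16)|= 12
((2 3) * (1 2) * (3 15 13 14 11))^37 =(1 15 14 3 2 13 11) =[0, 15, 13, 2, 4, 5, 6, 7, 8, 9, 10, 1, 12, 11, 3, 14]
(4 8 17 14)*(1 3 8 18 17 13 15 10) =(1 3 8 13 15 10)(4 18 17 14) =[0, 3, 2, 8, 18, 5, 6, 7, 13, 9, 1, 11, 12, 15, 4, 10, 16, 14, 17]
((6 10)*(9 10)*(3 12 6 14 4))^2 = (3 6 10 4 12 9 14) = [0, 1, 2, 6, 12, 5, 10, 7, 8, 14, 4, 11, 9, 13, 3]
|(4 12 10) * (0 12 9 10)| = |(0 12)(4 9 10)| = 6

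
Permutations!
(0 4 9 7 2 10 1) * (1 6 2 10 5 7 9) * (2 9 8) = (0 4 1)(2 5 7 10 6 9 8) = [4, 0, 5, 3, 1, 7, 9, 10, 2, 8, 6]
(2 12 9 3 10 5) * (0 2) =(0 2 12 9 3 10 5) =[2, 1, 12, 10, 4, 0, 6, 7, 8, 3, 5, 11, 9]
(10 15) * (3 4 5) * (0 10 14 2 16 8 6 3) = [10, 1, 16, 4, 5, 0, 3, 7, 6, 9, 15, 11, 12, 13, 2, 14, 8] = (0 10 15 14 2 16 8 6 3 4 5)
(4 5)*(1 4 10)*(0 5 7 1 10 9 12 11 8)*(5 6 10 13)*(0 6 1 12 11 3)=(0 1 4 7 12 3)(5 9 11 8 6 10 13)=[1, 4, 2, 0, 7, 9, 10, 12, 6, 11, 13, 8, 3, 5]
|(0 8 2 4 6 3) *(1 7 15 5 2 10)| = 11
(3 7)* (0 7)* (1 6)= [7, 6, 2, 0, 4, 5, 1, 3]= (0 7 3)(1 6)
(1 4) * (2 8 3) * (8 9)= [0, 4, 9, 2, 1, 5, 6, 7, 3, 8]= (1 4)(2 9 8 3)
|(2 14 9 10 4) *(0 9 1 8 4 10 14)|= 7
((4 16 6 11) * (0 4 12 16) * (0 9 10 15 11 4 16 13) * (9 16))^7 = (4 16 6) = [0, 1, 2, 3, 16, 5, 4, 7, 8, 9, 10, 11, 12, 13, 14, 15, 6]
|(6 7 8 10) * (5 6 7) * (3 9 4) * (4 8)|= |(3 9 8 10 7 4)(5 6)|= 6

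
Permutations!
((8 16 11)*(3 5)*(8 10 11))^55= (3 5)(8 16)(10 11)= [0, 1, 2, 5, 4, 3, 6, 7, 16, 9, 11, 10, 12, 13, 14, 15, 8]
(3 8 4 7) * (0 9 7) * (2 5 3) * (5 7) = (0 9 5 3 8 4)(2 7) = [9, 1, 7, 8, 0, 3, 6, 2, 4, 5]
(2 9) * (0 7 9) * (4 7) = (0 4 7 9 2) = [4, 1, 0, 3, 7, 5, 6, 9, 8, 2]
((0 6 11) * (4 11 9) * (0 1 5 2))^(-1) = [2, 11, 5, 3, 9, 1, 0, 7, 8, 6, 10, 4] = (0 2 5 1 11 4 9 6)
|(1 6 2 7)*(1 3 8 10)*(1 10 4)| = 7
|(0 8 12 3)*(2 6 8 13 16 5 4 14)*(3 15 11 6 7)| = |(0 13 16 5 4 14 2 7 3)(6 8 12 15 11)| = 45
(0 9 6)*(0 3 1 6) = (0 9)(1 6 3) = [9, 6, 2, 1, 4, 5, 3, 7, 8, 0]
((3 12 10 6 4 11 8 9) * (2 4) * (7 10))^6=(2 12 11 10 9)(3 4 7 8 6)=[0, 1, 12, 4, 7, 5, 3, 8, 6, 2, 9, 10, 11]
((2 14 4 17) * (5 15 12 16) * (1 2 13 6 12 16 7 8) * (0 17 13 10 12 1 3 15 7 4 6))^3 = (0 12)(1 6 14 2)(3 5)(4 17)(7 15)(8 16)(10 13) = [12, 6, 1, 5, 17, 3, 14, 15, 16, 9, 13, 11, 0, 10, 2, 7, 8, 4]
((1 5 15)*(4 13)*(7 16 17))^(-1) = [0, 15, 2, 3, 13, 1, 6, 17, 8, 9, 10, 11, 12, 4, 14, 5, 7, 16] = (1 15 5)(4 13)(7 17 16)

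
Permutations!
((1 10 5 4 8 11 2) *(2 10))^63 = (1 2)(4 10 8 5 11) = [0, 2, 1, 3, 10, 11, 6, 7, 5, 9, 8, 4]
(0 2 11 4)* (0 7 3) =(0 2 11 4 7 3) =[2, 1, 11, 0, 7, 5, 6, 3, 8, 9, 10, 4]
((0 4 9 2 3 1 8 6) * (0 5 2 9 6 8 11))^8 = (11) = [0, 1, 2, 3, 4, 5, 6, 7, 8, 9, 10, 11]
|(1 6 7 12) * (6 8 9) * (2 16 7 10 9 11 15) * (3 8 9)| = 12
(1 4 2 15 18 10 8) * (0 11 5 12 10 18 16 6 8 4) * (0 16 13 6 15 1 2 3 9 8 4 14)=[11, 16, 1, 9, 3, 12, 4, 7, 2, 8, 14, 5, 10, 6, 0, 13, 15, 17, 18]=(18)(0 11 5 12 10 14)(1 16 15 13 6 4 3 9 8 2)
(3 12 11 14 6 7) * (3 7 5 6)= [0, 1, 2, 12, 4, 6, 5, 7, 8, 9, 10, 14, 11, 13, 3]= (3 12 11 14)(5 6)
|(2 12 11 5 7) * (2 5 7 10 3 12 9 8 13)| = |(2 9 8 13)(3 12 11 7 5 10)| = 12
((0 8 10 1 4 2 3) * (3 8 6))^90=(10)=[0, 1, 2, 3, 4, 5, 6, 7, 8, 9, 10]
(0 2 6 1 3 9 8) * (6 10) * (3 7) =(0 2 10 6 1 7 3 9 8) =[2, 7, 10, 9, 4, 5, 1, 3, 0, 8, 6]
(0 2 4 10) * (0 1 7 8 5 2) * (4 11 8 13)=(1 7 13 4 10)(2 11 8 5)=[0, 7, 11, 3, 10, 2, 6, 13, 5, 9, 1, 8, 12, 4]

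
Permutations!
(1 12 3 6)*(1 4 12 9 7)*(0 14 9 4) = (0 14 9 7 1 4 12 3 6) = [14, 4, 2, 6, 12, 5, 0, 1, 8, 7, 10, 11, 3, 13, 9]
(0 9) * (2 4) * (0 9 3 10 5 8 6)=[3, 1, 4, 10, 2, 8, 0, 7, 6, 9, 5]=(0 3 10 5 8 6)(2 4)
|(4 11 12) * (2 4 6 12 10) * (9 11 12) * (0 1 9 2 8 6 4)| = 8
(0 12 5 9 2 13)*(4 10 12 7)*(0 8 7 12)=(0 12 5 9 2 13 8 7 4 10)=[12, 1, 13, 3, 10, 9, 6, 4, 7, 2, 0, 11, 5, 8]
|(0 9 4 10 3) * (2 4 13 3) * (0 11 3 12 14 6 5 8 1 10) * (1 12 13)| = |(0 9 1 10 2 4)(3 11)(5 8 12 14 6)| = 30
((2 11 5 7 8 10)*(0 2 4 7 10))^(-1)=(0 8 7 4 10 5 11 2)=[8, 1, 0, 3, 10, 11, 6, 4, 7, 9, 5, 2]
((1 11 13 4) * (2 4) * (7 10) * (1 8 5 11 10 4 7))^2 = (2 4 5 13 7 8 11) = [0, 1, 4, 3, 5, 13, 6, 8, 11, 9, 10, 2, 12, 7]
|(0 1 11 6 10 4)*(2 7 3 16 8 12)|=6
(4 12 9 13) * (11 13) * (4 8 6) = (4 12 9 11 13 8 6) = [0, 1, 2, 3, 12, 5, 4, 7, 6, 11, 10, 13, 9, 8]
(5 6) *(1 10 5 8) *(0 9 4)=(0 9 4)(1 10 5 6 8)=[9, 10, 2, 3, 0, 6, 8, 7, 1, 4, 5]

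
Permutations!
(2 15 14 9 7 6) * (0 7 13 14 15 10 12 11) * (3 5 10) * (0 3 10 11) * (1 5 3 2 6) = (15)(0 7 1 5 11 2 10 12)(9 13 14) = [7, 5, 10, 3, 4, 11, 6, 1, 8, 13, 12, 2, 0, 14, 9, 15]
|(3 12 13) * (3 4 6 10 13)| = |(3 12)(4 6 10 13)| = 4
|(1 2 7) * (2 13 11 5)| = 6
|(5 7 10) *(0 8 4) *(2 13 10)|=|(0 8 4)(2 13 10 5 7)|=15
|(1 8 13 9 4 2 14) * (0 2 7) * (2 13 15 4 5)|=11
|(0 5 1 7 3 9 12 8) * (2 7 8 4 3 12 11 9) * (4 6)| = 12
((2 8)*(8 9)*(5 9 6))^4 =(2 8 9 5 6) =[0, 1, 8, 3, 4, 6, 2, 7, 9, 5]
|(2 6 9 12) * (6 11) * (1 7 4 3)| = |(1 7 4 3)(2 11 6 9 12)| = 20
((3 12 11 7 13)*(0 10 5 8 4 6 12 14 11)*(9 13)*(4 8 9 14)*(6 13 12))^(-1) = (0 12 9 5 10)(3 13 4)(7 11 14) = [12, 1, 2, 13, 3, 10, 6, 11, 8, 5, 0, 14, 9, 4, 7]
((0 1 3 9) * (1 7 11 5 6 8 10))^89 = [9, 10, 2, 1, 4, 11, 5, 0, 6, 3, 8, 7] = (0 9 3 1 10 8 6 5 11 7)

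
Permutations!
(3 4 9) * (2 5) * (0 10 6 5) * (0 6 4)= (0 10 4 9 3)(2 6 5)= [10, 1, 6, 0, 9, 2, 5, 7, 8, 3, 4]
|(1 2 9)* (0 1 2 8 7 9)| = 6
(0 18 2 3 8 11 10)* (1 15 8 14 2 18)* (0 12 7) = [1, 15, 3, 14, 4, 5, 6, 0, 11, 9, 12, 10, 7, 13, 2, 8, 16, 17, 18] = (18)(0 1 15 8 11 10 12 7)(2 3 14)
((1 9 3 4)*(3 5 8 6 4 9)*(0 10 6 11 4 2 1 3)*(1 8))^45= [10, 0, 8, 9, 3, 1, 2, 7, 11, 5, 6, 4]= (0 10 6 2 8 11 4 3 9 5 1)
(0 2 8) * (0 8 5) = (8)(0 2 5) = [2, 1, 5, 3, 4, 0, 6, 7, 8]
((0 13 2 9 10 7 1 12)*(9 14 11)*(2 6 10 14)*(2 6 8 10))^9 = (14)(0 8 7 12 13 10 1)(2 6) = [8, 0, 6, 3, 4, 5, 2, 12, 7, 9, 1, 11, 13, 10, 14]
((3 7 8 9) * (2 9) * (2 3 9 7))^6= (9)(2 8)(3 7)= [0, 1, 8, 7, 4, 5, 6, 3, 2, 9]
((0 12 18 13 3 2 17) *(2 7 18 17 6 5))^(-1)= [17, 1, 5, 13, 4, 6, 2, 3, 8, 9, 10, 11, 0, 18, 14, 15, 16, 12, 7]= (0 17 12)(2 5 6)(3 13 18 7)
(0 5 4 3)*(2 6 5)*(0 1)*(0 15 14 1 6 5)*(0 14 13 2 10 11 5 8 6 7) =(0 10 11 5 4 3 7)(1 15 13 2 8 6 14) =[10, 15, 8, 7, 3, 4, 14, 0, 6, 9, 11, 5, 12, 2, 1, 13]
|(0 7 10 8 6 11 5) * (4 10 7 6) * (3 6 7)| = 6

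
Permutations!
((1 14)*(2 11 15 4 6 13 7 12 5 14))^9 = (1 5 7 6 15 2 14 12 13 4 11) = [0, 5, 14, 3, 11, 7, 15, 6, 8, 9, 10, 1, 13, 4, 12, 2]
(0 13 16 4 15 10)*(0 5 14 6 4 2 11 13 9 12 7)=(0 9 12 7)(2 11 13 16)(4 15 10 5 14 6)=[9, 1, 11, 3, 15, 14, 4, 0, 8, 12, 5, 13, 7, 16, 6, 10, 2]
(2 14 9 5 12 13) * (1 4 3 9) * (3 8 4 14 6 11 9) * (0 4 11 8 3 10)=[4, 14, 6, 10, 3, 12, 8, 7, 11, 5, 0, 9, 13, 2, 1]=(0 4 3 10)(1 14)(2 6 8 11 9 5 12 13)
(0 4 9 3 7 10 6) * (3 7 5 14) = (0 4 9 7 10 6)(3 5 14) = [4, 1, 2, 5, 9, 14, 0, 10, 8, 7, 6, 11, 12, 13, 3]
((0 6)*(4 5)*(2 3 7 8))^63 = (0 6)(2 8 7 3)(4 5) = [6, 1, 8, 2, 5, 4, 0, 3, 7]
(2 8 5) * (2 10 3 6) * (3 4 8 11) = (2 11 3 6)(4 8 5 10) = [0, 1, 11, 6, 8, 10, 2, 7, 5, 9, 4, 3]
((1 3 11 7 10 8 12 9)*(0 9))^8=(0 12 8 10 7 11 3 1 9)=[12, 9, 2, 1, 4, 5, 6, 11, 10, 0, 7, 3, 8]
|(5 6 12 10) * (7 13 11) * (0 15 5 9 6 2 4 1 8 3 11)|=44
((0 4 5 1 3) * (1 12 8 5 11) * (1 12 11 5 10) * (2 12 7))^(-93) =(0 12 4 8 5 10 11 1 7 3 2) =[12, 7, 0, 2, 8, 10, 6, 3, 5, 9, 11, 1, 4]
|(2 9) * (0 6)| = 2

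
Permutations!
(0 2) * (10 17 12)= (0 2)(10 17 12)= [2, 1, 0, 3, 4, 5, 6, 7, 8, 9, 17, 11, 10, 13, 14, 15, 16, 12]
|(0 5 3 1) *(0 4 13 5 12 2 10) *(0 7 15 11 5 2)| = 10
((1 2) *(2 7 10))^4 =(10) =[0, 1, 2, 3, 4, 5, 6, 7, 8, 9, 10]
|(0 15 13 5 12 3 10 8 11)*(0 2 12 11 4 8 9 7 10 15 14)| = 42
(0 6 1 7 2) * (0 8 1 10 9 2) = [6, 7, 8, 3, 4, 5, 10, 0, 1, 2, 9] = (0 6 10 9 2 8 1 7)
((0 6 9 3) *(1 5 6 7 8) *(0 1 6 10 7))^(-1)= (1 3 9 6 8 7 10 5)= [0, 3, 2, 9, 4, 1, 8, 10, 7, 6, 5]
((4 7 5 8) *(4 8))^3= (8)= [0, 1, 2, 3, 4, 5, 6, 7, 8]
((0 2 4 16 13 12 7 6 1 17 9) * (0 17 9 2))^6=(1 13 17 7 4)(2 6 16 9 12)=[0, 13, 6, 3, 1, 5, 16, 4, 8, 12, 10, 11, 2, 17, 14, 15, 9, 7]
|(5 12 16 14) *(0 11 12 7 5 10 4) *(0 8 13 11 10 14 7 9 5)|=|(0 10 4 8 13 11 12 16 7)(5 9)|=18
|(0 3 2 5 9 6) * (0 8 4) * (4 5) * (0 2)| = 4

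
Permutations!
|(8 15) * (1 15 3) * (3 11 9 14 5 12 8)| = 6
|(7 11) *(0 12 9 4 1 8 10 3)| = |(0 12 9 4 1 8 10 3)(7 11)| = 8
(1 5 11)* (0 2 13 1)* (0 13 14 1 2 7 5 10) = [7, 10, 14, 3, 4, 11, 6, 5, 8, 9, 0, 13, 12, 2, 1] = (0 7 5 11 13 2 14 1 10)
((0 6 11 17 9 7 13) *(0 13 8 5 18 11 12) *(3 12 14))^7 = (18)(0 14 12 6 3) = [14, 1, 2, 0, 4, 5, 3, 7, 8, 9, 10, 11, 6, 13, 12, 15, 16, 17, 18]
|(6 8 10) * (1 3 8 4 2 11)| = 8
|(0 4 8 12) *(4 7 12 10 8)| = 6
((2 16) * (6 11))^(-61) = (2 16)(6 11) = [0, 1, 16, 3, 4, 5, 11, 7, 8, 9, 10, 6, 12, 13, 14, 15, 2]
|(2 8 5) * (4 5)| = 4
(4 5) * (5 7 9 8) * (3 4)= [0, 1, 2, 4, 7, 3, 6, 9, 5, 8]= (3 4 7 9 8 5)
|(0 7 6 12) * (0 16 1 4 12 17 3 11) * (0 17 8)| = 12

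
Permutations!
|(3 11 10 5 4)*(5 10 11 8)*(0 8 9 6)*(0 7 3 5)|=4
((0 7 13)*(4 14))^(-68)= [7, 1, 2, 3, 4, 5, 6, 13, 8, 9, 10, 11, 12, 0, 14]= (14)(0 7 13)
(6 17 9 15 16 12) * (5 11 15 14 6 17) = (5 11 15 16 12 17 9 14 6) = [0, 1, 2, 3, 4, 11, 5, 7, 8, 14, 10, 15, 17, 13, 6, 16, 12, 9]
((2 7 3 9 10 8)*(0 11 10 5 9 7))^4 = (0 2 8 10 11) = [2, 1, 8, 3, 4, 5, 6, 7, 10, 9, 11, 0]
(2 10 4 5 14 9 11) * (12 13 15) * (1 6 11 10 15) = (1 6 11 2 15 12 13)(4 5 14 9 10) = [0, 6, 15, 3, 5, 14, 11, 7, 8, 10, 4, 2, 13, 1, 9, 12]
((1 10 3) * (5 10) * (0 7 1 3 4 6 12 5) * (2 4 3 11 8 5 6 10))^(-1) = (0 1 7)(2 5 8 11 3 10 4)(6 12) = [1, 7, 5, 10, 2, 8, 12, 0, 11, 9, 4, 3, 6]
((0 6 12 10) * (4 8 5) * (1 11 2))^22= (0 12)(1 11 2)(4 8 5)(6 10)= [12, 11, 1, 3, 8, 4, 10, 7, 5, 9, 6, 2, 0]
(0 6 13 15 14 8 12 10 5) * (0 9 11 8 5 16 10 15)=[6, 1, 2, 3, 4, 9, 13, 7, 12, 11, 16, 8, 15, 0, 5, 14, 10]=(0 6 13)(5 9 11 8 12 15 14)(10 16)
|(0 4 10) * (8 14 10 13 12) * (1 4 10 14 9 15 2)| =|(0 10)(1 4 13 12 8 9 15 2)| =8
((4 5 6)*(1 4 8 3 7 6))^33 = (3 7 6 8) = [0, 1, 2, 7, 4, 5, 8, 6, 3]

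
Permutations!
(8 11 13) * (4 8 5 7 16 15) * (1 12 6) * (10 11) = [0, 12, 2, 3, 8, 7, 1, 16, 10, 9, 11, 13, 6, 5, 14, 4, 15] = (1 12 6)(4 8 10 11 13 5 7 16 15)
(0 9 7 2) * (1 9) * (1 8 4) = (0 8 4 1 9 7 2) = [8, 9, 0, 3, 1, 5, 6, 2, 4, 7]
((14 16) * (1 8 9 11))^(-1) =[0, 11, 2, 3, 4, 5, 6, 7, 1, 8, 10, 9, 12, 13, 16, 15, 14] =(1 11 9 8)(14 16)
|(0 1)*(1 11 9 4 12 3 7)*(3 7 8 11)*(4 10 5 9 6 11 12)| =|(0 3 8 12 7 1)(5 9 10)(6 11)| =6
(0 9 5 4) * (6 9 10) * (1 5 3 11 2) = (0 10 6 9 3 11 2 1 5 4) = [10, 5, 1, 11, 0, 4, 9, 7, 8, 3, 6, 2]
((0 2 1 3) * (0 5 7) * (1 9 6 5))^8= [9, 1, 6, 3, 4, 0, 7, 2, 8, 5]= (0 9 5)(2 6 7)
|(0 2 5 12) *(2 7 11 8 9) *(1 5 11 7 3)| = 20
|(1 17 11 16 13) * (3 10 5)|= 15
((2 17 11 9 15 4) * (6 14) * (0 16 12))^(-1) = (0 12 16)(2 4 15 9 11 17)(6 14) = [12, 1, 4, 3, 15, 5, 14, 7, 8, 11, 10, 17, 16, 13, 6, 9, 0, 2]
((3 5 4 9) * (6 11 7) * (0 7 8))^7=(0 6 8 7 11)(3 9 4 5)=[6, 1, 2, 9, 5, 3, 8, 11, 7, 4, 10, 0]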